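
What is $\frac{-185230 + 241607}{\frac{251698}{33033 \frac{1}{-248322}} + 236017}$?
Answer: $- \frac{620767147}{18235267065} \approx -0.034042$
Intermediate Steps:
$\frac{-185230 + 241607}{\frac{251698}{33033 \frac{1}{-248322}} + 236017} = \frac{56377}{\frac{251698}{33033 \left(- \frac{1}{248322}\right)} + 236017} = \frac{56377}{\frac{251698}{- \frac{11011}{82774}} + 236017} = \frac{56377}{251698 \left(- \frac{82774}{11011}\right) + 236017} = \frac{56377}{- \frac{20834050252}{11011} + 236017} = \frac{56377}{- \frac{18235267065}{11011}} = 56377 \left(- \frac{11011}{18235267065}\right) = - \frac{620767147}{18235267065}$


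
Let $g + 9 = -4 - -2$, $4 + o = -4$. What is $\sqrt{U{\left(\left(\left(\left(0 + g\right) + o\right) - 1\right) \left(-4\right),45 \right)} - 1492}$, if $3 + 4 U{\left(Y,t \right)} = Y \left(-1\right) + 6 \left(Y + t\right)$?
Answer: $\frac{3 i \sqrt{589}}{2} \approx 36.404 i$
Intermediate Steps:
$o = -8$ ($o = -4 - 4 = -8$)
$g = -11$ ($g = -9 - 2 = -11$)
$U{\left(Y,t \right)} = - \frac{3}{4} + \frac{3 t}{2} + \frac{5 Y}{4}$ ($U{\left(Y,t \right)} = - \frac{3}{4} + \frac{Y \left(-1\right) + 6 \left(Y + t\right)}{4} = - \frac{3}{4} + \frac{- Y + \left(6 Y + 6 t\right)}{4} = - \frac{3}{4} + \frac{5 Y + 6 t}{4} = - \frac{3}{4} + \left(\frac{3 t}{2} + \frac{5 Y}{4}\right) = - \frac{3}{4} + \frac{3 t}{2} + \frac{5 Y}{4}$)
$\sqrt{U{\left(\left(\left(\left(0 + g\right) + o\right) - 1\right) \left(-4\right),45 \right)} - 1492} = \sqrt{\left(- \frac{3}{4} + \frac{3}{2} \cdot 45 + \frac{5 \left(\left(\left(0 - 11\right) - 8\right) - 1\right) \left(-4\right)}{4}\right) - 1492} = \sqrt{\left(- \frac{3}{4} + \frac{135}{2} + \frac{5 \left(\left(-11 - 8\right) - 1\right) \left(-4\right)}{4}\right) - 1492} = \sqrt{\left(- \frac{3}{4} + \frac{135}{2} + \frac{5 \left(-19 - 1\right) \left(-4\right)}{4}\right) - 1492} = \sqrt{\left(- \frac{3}{4} + \frac{135}{2} + \frac{5 \left(\left(-20\right) \left(-4\right)\right)}{4}\right) - 1492} = \sqrt{\left(- \frac{3}{4} + \frac{135}{2} + \frac{5}{4} \cdot 80\right) - 1492} = \sqrt{\left(- \frac{3}{4} + \frac{135}{2} + 100\right) - 1492} = \sqrt{\frac{667}{4} - 1492} = \sqrt{- \frac{5301}{4}} = \frac{3 i \sqrt{589}}{2}$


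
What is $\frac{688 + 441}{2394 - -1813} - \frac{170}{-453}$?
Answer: $\frac{1226627}{1905771} \approx 0.64364$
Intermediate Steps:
$\frac{688 + 441}{2394 - -1813} - \frac{170}{-453} = \frac{1129}{2394 + 1813} - - \frac{170}{453} = \frac{1129}{4207} + \frac{170}{453} = \frac{1226627}{1905771}$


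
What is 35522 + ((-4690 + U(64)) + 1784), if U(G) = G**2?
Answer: 36712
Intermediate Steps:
35522 + ((-4690 + U(64)) + 1784) = 35522 + ((-4690 + 64**2) + 1784) = 35522 + ((-4690 + 4096) + 1784) = 35522 + (-594 + 1784) = 35522 + 1190 = 36712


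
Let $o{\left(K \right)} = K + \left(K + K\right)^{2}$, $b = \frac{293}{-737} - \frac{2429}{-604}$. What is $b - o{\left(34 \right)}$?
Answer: $- \frac{2071886183}{445148} \approx -4654.4$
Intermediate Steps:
$b = \frac{1613201}{445148}$ ($b = 293 \left(- \frac{1}{737}\right) - - \frac{2429}{604} = - \frac{293}{737} + \frac{2429}{604} = \frac{1613201}{445148} \approx 3.624$)
$o{\left(K \right)} = K + 4 K^{2}$ ($o{\left(K \right)} = K + \left(2 K\right)^{2} = K + 4 K^{2}$)
$b - o{\left(34 \right)} = \frac{1613201}{445148} - 34 \left(1 + 4 \cdot 34\right) = \frac{1613201}{445148} - 34 \left(1 + 136\right) = \frac{1613201}{445148} - 34 \cdot 137 = \frac{1613201}{445148} - 4658 = - \frac{2071886183}{445148}$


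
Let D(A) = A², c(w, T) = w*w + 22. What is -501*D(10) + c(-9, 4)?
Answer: -49997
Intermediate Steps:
c(w, T) = 22 + w² (c(w, T) = w² + 22 = 22 + w²)
-501*D(10) + c(-9, 4) = -501*10² + (22 + (-9)²) = -501*100 + (22 + 81) = -50100 + 103 = -49997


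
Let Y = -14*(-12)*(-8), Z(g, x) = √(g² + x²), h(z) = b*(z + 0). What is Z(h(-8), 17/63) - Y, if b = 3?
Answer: 1344 + √2286433/63 ≈ 1368.0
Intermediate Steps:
h(z) = 3*z (h(z) = 3*(z + 0) = 3*z)
Y = -1344 (Y = 168*(-8) = -1344)
Z(h(-8), 17/63) - Y = √((3*(-8))² + (17/63)²) - 1*(-1344) = √((-24)² + (17*(1/63))²) + 1344 = √(576 + (17/63)²) + 1344 = √(576 + 289/3969) + 1344 = √(2286433/3969) + 1344 = √2286433/63 + 1344 = 1344 + √2286433/63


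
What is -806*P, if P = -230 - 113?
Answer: 276458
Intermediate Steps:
P = -343
-806*P = -806*(-343) = 276458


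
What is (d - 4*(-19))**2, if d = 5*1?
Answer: 6561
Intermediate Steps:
d = 5
(d - 4*(-19))**2 = (5 - 4*(-19))**2 = (5 + 76)**2 = 81**2 = 6561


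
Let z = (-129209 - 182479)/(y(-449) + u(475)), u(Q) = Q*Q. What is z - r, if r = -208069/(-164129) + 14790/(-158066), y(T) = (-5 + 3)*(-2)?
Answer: -439973859239962/172162986693509 ≈ -2.5556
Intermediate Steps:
u(Q) = Q**2
y(T) = 4 (y(T) = -2*(-2) = 4)
r = 895916666/763035721 (r = -208069*(-1/164129) + 14790*(-1/158066) = 208069/164129 - 435/4649 = 895916666/763035721 ≈ 1.1741)
z = -311688/225629 (z = (-129209 - 182479)/(4 + 475**2) = -311688/(4 + 225625) = -311688/225629 ≈ -1.3814)
z - r = -311688/225629 - 1*895916666/763035721 = -311688/225629 - 895916666/763035721 = -439973859239962/172162986693509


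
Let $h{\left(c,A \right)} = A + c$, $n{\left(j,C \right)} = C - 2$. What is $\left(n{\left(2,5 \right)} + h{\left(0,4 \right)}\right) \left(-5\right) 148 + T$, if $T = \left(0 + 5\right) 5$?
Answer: $-5155$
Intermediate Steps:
$n{\left(j,C \right)} = -2 + C$
$T = 25$ ($T = 5 \cdot 5 = 25$)
$\left(n{\left(2,5 \right)} + h{\left(0,4 \right)}\right) \left(-5\right) 148 + T = \left(\left(-2 + 5\right) + \left(4 + 0\right)\right) \left(-5\right) 148 + 25 = \left(3 + 4\right) \left(-5\right) 148 + 25 = 7 \left(-5\right) 148 + 25 = \left(-35\right) 148 + 25 = -5180 + 25 = -5155$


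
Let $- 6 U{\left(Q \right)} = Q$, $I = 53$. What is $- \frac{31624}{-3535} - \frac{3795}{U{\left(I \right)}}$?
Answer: $\frac{82168022}{187355} \approx 438.57$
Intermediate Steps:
$U{\left(Q \right)} = - \frac{Q}{6}$
$- \frac{31624}{-3535} - \frac{3795}{U{\left(I \right)}} = - \frac{31624}{-3535} - \frac{3795}{\left(- \frac{1}{6}\right) 53} = \left(-31624\right) \left(- \frac{1}{3535}\right) - \frac{3795}{- \frac{53}{6}} = \frac{31624}{3535} - - \frac{22770}{53} = \frac{31624}{3535} + \frac{22770}{53} = \frac{82168022}{187355}$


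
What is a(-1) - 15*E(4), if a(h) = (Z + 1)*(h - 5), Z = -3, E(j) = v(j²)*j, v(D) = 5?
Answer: -288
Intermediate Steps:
E(j) = 5*j
a(h) = 10 - 2*h (a(h) = (-3 + 1)*(h - 5) = -2*(-5 + h) = 10 - 2*h)
a(-1) - 15*E(4) = (10 - 2*(-1)) - 75*4 = (10 + 2) - 15*20 = 12 - 300 = -288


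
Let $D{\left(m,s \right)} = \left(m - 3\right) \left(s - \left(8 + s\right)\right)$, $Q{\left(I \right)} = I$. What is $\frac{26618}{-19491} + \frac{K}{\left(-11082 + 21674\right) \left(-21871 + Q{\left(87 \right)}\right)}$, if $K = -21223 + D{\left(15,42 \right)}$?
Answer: $- \frac{6141318726475}{4497277870848} \approx -1.3656$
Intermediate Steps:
$D{\left(m,s \right)} = 24 - 8 m$ ($D{\left(m,s \right)} = \left(-3 + m\right) \left(-8\right) = 24 - 8 m$)
$K = -21319$ ($K = -21223 + \left(24 - 120\right) = -21223 - 96 = -21319$)
$\frac{26618}{-19491} + \frac{K}{\left(-11082 + 21674\right) \left(-21871 + Q{\left(87 \right)}\right)} = \frac{26618}{-19491} - \frac{21319}{\left(-11082 + 21674\right) \left(-21871 + 87\right)} = 26618 \left(- \frac{1}{19491}\right) - \frac{21319}{10592 \left(-21784\right)} = - \frac{26618}{19491} - \frac{21319}{-230736128} = - \frac{26618}{19491} - - \frac{21319}{230736128} = - \frac{26618}{19491} + \frac{21319}{230736128} = - \frac{6141318726475}{4497277870848}$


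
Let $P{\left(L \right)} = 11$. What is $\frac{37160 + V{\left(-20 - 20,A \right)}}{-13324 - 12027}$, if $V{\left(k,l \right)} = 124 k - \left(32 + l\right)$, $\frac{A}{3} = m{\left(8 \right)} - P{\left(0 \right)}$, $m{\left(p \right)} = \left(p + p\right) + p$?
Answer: $- \frac{32129}{25351} \approx -1.2674$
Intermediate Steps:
$m{\left(p \right)} = 3 p$ ($m{\left(p \right)} = 2 p + p = 3 p$)
$A = 39$ ($A = 3 \left(3 \cdot 8 - 11\right) = 3 \left(24 - 11\right) = 3 \cdot 13 = 39$)
$V{\left(k,l \right)} = -32 - l + 124 k$
$\frac{37160 + V{\left(-20 - 20,A \right)}}{-13324 - 12027} = \frac{37160 - \left(71 - 124 \left(-20 - 20\right)\right)}{-13324 - 12027} = \frac{37160 - \left(71 - 124 \left(-20 - 20\right)\right)}{-25351} = \left(37160 - 5031\right) \left(- \frac{1}{25351}\right) = 32129 \left(- \frac{1}{25351}\right) = - \frac{32129}{25351}$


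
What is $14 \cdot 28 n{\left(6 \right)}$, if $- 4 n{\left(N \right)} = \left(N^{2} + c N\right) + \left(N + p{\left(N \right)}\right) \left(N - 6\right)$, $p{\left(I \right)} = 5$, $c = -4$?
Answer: $-1176$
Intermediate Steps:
$n{\left(N \right)} = N - \frac{N^{2}}{4} - \frac{\left(-6 + N\right) \left(5 + N\right)}{4}$ ($n{\left(N \right)} = - \frac{\left(N^{2} - 4 N\right) + \left(N + 5\right) \left(N - 6\right)}{4} = - \frac{\left(N^{2} - 4 N\right) + \left(5 + N\right) \left(N - 6\right)}{4} = - \frac{\left(N^{2} - 4 N\right) + \left(5 + N\right) \left(-6 + N\right)}{4} = - \frac{\left(N^{2} - 4 N\right) + \left(-6 + N\right) \left(5 + N\right)}{4} = - \frac{N^{2} - 4 N + \left(-6 + N\right) \left(5 + N\right)}{4} = N - \frac{N^{2}}{4} - \frac{\left(-6 + N\right) \left(5 + N\right)}{4}$)
$14 \cdot 28 n{\left(6 \right)} = 14 \cdot 28 \left(\frac{15}{2} - \frac{6^{2}}{2} + \frac{5}{4} \cdot 6\right) = 392 \left(\frac{15}{2} - 18 + \frac{15}{2}\right) = 392 \left(-3\right) = -1176$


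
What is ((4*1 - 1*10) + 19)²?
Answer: 169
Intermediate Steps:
((4*1 - 1*10) + 19)² = ((4 - 10) + 19)² = (-6 + 19)² = 13² = 169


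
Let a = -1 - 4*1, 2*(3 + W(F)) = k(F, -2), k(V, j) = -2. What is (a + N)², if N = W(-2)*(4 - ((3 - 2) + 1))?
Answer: 169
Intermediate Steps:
W(F) = -4 (W(F) = -3 + (½)*(-2) = -3 - 1 = -4)
N = -8 (N = -4*(4 - ((3 - 2) + 1)) = -4*(4 - (1 + 1)) = -4*(4 - 1*2) = -4*(4 - 2) = -4*2 = -8)
a = -5 (a = -1 - 4 = -5)
(a + N)² = (-5 - 8)² = (-13)² = 169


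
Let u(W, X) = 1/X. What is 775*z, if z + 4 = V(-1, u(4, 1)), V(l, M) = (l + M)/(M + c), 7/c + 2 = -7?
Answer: -3100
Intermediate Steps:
c = -7/9 (c = 7/(-2 - 7) = 7/(-9) = 7*(-⅑) = -7/9 ≈ -0.77778)
V(l, M) = (M + l)/(-7/9 + M) (V(l, M) = (l + M)/(M - 7/9) = (M + l)/(-7/9 + M))
z = -4 (z = -4 + 9*(1/1 - 1)/(-7 + 9/1) = -4 + 9*(1 - 1)/(-7 + 9*1) = -4 + 9*0/(-7 + 9) = -4 + 9*0/2 = -4 + 9*(½)*0 = -4 + 0 = -4)
775*z = 775*(-4) = -3100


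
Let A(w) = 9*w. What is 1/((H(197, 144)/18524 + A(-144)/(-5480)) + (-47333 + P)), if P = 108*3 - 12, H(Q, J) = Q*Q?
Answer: -12688940/596617062687 ≈ -2.1268e-5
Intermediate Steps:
H(Q, J) = Q²
P = 312 (P = 324 - 12 = 312)
1/((H(197, 144)/18524 + A(-144)/(-5480)) + (-47333 + P)) = 1/((197²/18524 + (9*(-144))/(-5480)) + (-47333 + 312)) = 1/((38809*(1/18524) - 1296*(-1/5480)) - 47021) = 1/((38809/18524 + 162/685) - 47021) = 1/(29585053/12688940 - 47021) = 1/(-596617062687/12688940) = -12688940/596617062687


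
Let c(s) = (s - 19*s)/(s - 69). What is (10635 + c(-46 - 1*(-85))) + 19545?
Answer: 151017/5 ≈ 30203.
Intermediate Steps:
c(s) = -18*s/(-69 + s) (c(s) = (-18*s)/(-69 + s) = -18*s/(-69 + s))
(10635 + c(-46 - 1*(-85))) + 19545 = (10635 - 18*(-46 - 1*(-85))/(-69 + (-46 - 1*(-85)))) + 19545 = (10635 - 18*(-46 + 85)/(-69 + (-46 + 85))) + 19545 = (10635 - 18*39/(-69 + 39)) + 19545 = (10635 - 18*39/(-30)) + 19545 = (10635 - 18*39*(-1/30)) + 19545 = (10635 + 117/5) + 19545 = 53292/5 + 19545 = 151017/5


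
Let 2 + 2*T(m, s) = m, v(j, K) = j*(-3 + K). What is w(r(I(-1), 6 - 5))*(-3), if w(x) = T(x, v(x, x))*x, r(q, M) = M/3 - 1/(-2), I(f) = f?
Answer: 35/24 ≈ 1.4583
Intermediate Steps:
T(m, s) = -1 + m/2
r(q, M) = 1/2 + M/3 (r(q, M) = M*(1/3) - 1*(-1/2) = M/3 + 1/2 = 1/2 + M/3)
w(x) = x*(-1 + x/2) (w(x) = (-1 + x/2)*x = x*(-1 + x/2))
w(r(I(-1), 6 - 5))*(-3) = ((1/2 + (6 - 5)/3)*(-2 + (1/2 + (6 - 5)/3))/2)*(-3) = ((1/2 + (1/3)*1)*(-2 + (1/2 + (1/3)*1))/2)*(-3) = ((1/2 + 1/3)*(-2 + (1/2 + 1/3))/2)*(-3) = ((1/2)*(5/6)*(-2 + 5/6))*(-3) = ((1/2)*(5/6)*(-7/6))*(-3) = -35/72*(-3) = 35/24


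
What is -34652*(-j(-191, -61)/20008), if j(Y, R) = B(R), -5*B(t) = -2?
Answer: 8663/12505 ≈ 0.69276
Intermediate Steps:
B(t) = ⅖ (B(t) = -⅕*(-2) = ⅖)
j(Y, R) = ⅖
-34652*(-j(-191, -61)/20008) = -34652/((-20008/⅖)) = -34652/((-20008*5/2)) = -34652/(-50020) = -34652*(-1/50020) = 8663/12505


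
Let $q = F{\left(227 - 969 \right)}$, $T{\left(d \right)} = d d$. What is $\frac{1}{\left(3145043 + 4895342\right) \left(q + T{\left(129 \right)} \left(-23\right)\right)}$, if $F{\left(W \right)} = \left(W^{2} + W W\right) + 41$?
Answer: $\frac{1}{5776421634010} \approx 1.7312 \cdot 10^{-13}$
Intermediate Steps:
$T{\left(d \right)} = d^{2}$
$F{\left(W \right)} = 41 + 2 W^{2}$ ($F{\left(W \right)} = \left(W^{2} + W^{2}\right) + 41 = 2 W^{2} + 41 = 41 + 2 W^{2}$)
$q = 1101169$ ($q = 41 + 2 \left(227 - 969\right)^{2} = 41 + 2 \left(-742\right)^{2} = 41 + 2 \cdot 550564 = 41 + 1101128 = 1101169$)
$\frac{1}{\left(3145043 + 4895342\right) \left(q + T{\left(129 \right)} \left(-23\right)\right)} = \frac{1}{\left(3145043 + 4895342\right) \left(1101169 + 129^{2} \left(-23\right)\right)} = \frac{1}{8040385 \left(1101169 + 16641 \left(-23\right)\right)} = \frac{1}{8040385 \left(1101169 - 382743\right)} = \frac{1}{8040385 \cdot 718426} = \frac{1}{5776421634010}$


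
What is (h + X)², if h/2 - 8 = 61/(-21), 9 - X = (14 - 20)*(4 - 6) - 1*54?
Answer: 1651225/441 ≈ 3744.3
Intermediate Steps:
X = 51 (X = 9 - ((14 - 20)*(4 - 6) - 1*54) = 9 - (-6*(-2) - 54) = 9 - (12 - 54) = 9 - 1*(-42) = 9 + 42 = 51)
h = 214/21 (h = 16 + 2*(61/(-21)) = 16 + 2*(61*(-1/21)) = 16 + 2*(-61/21) = 16 - 122/21 = 214/21 ≈ 10.190)
(h + X)² = (214/21 + 51)² = (1285/21)² = 1651225/441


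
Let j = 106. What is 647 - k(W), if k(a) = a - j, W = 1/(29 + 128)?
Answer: 118220/157 ≈ 752.99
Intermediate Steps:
W = 1/157 ≈ 0.0063694
k(a) = -106 + a (k(a) = a - 1*106 = a - 106 = -106 + a)
647 - k(W) = 647 - (-106 + 1/157) = 647 - 1*(-16641/157) = 647 + 16641/157 = 118220/157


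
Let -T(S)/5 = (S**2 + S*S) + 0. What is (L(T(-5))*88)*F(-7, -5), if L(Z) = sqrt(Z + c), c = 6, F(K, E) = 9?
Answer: 1584*I*sqrt(61) ≈ 12371.0*I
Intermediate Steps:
T(S) = -10*S**2 (T(S) = -5*((S**2 + S*S) + 0) = -5*((S**2 + S**2) + 0) = -5*(2*S**2 + 0) = -10*S**2)
L(Z) = sqrt(6 + Z) (L(Z) = sqrt(Z + 6) = sqrt(6 + Z))
(L(T(-5))*88)*F(-7, -5) = (sqrt(6 - 10*(-5)**2)*88)*9 = (sqrt(6 - 10*25)*88)*9 = (sqrt(6 - 250)*88)*9 = (sqrt(-244)*88)*9 = ((2*I*sqrt(61))*88)*9 = (176*I*sqrt(61))*9 = 1584*I*sqrt(61)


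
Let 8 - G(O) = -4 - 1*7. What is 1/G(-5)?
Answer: 1/19 ≈ 0.052632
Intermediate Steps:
G(O) = 19 (G(O) = 8 - (-4 - 1*7) = 8 - (-4 - 7) = 8 - 1*(-11) = 8 + 11 = 19)
1/G(-5) = 1/19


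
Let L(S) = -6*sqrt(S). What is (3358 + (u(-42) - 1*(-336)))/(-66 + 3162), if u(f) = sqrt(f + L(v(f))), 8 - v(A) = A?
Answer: 1847/1548 + sqrt(-42 - 30*sqrt(2))/3096 ≈ 1.1932 + 0.0029678*I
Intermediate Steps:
v(A) = 8 - A
L(S) = -6*sqrt(S)
u(f) = sqrt(f - 6*sqrt(8 - f))
(3358 + (u(-42) - 1*(-336)))/(-66 + 3162) = (3358 + (sqrt(-42 - 6*sqrt(8 - 1*(-42))) - 1*(-336)))/(-66 + 3162) = (3358 + (sqrt(-42 - 6*sqrt(8 + 42)) + 336))/3096 = (3358 + (sqrt(-42 - 30*sqrt(2)) + 336))*(1/3096) = (3358 + (336 + sqrt(-42 - 30*sqrt(2))))*(1/3096) = (3694 + sqrt(-42 - 30*sqrt(2)))*(1/3096) = 1847/1548 + sqrt(-42 - 30*sqrt(2))/3096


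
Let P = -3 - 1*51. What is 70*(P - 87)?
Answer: -9870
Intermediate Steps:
P = -54 (P = -3 - 51 = -54)
70*(P - 87) = 70*(-54 - 87) = 70*(-141) = -9870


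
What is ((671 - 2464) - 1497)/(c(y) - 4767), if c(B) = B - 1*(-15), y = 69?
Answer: 470/669 ≈ 0.70254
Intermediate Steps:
c(B) = 15 + B (c(B) = B + 15 = 15 + B)
((671 - 2464) - 1497)/(c(y) - 4767) = ((671 - 2464) - 1497)/((15 + 69) - 4767) = (-1793 - 1497)/(84 - 4767) = -3290/(-4683) = -3290*(-1/4683) = 470/669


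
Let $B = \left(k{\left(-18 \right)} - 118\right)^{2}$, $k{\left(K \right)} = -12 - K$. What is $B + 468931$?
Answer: $481475$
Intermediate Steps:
$B = 12544$ ($B = \left(\left(-12 - -18\right) - 118\right)^{2} = \left(\left(-12 + 18\right) - 118\right)^{2} = \left(6 - 118\right)^{2} = \left(-112\right)^{2} = 12544$)
$B + 468931 = 12544 + 468931 = 481475$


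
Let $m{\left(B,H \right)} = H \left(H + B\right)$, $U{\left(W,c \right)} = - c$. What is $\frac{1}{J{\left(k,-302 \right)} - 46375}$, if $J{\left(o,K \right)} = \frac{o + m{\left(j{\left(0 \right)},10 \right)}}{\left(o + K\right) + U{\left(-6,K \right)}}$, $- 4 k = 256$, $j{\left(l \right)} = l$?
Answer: $- \frac{16}{742009} \approx -2.1563 \cdot 10^{-5}$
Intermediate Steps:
$k = -64$ ($k = \left(- \frac{1}{4}\right) 256 = -64$)
$m{\left(B,H \right)} = H \left(B + H\right)$
$J{\left(o,K \right)} = \frac{100 + o}{o}$ ($J{\left(o,K \right)} = \frac{o + 10 \left(0 + 10\right)}{\left(o + K\right) - K} = \frac{o + 10 \cdot 10}{\left(K + o\right) - K} = \frac{o + 100}{o} = \frac{100 + o}{o}$)
$\frac{1}{J{\left(k,-302 \right)} - 46375} = \frac{1}{\frac{100 - 64}{-64} - 46375} = \frac{1}{\left(- \frac{1}{64}\right) 36 - 46375} = \frac{1}{- \frac{9}{16} - 46375} = \frac{1}{- \frac{742009}{16}} = - \frac{16}{742009}$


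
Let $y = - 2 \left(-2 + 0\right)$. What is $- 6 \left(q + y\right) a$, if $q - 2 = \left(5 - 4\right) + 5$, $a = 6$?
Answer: $-432$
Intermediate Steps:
$y = 4$ ($y = \left(-2\right) \left(-2\right) = 4$)
$q = 8$ ($q = 2 + \left(\left(5 - 4\right) + 5\right) = 2 + \left(1 + 5\right) = 2 + 6 = 8$)
$- 6 \left(q + y\right) a = - 6 \left(8 + 4\right) 6 = \left(-6\right) 12 \cdot 6 = \left(-72\right) 6 = -432$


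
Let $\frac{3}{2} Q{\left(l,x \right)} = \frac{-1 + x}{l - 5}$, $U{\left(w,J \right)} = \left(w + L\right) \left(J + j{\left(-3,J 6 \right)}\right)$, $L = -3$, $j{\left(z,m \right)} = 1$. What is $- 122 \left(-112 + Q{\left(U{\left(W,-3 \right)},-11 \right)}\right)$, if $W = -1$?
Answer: $\frac{41968}{3} \approx 13989.0$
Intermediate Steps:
$U{\left(w,J \right)} = \left(1 + J\right) \left(-3 + w\right)$ ($U{\left(w,J \right)} = \left(w - 3\right) \left(J + 1\right) = \left(-3 + w\right) \left(1 + J\right) = \left(1 + J\right) \left(-3 + w\right)$)
$Q{\left(l,x \right)} = \frac{2 \left(-1 + x\right)}{3 \left(-5 + l\right)}$ ($Q{\left(l,x \right)} = \frac{2 \frac{-1 + x}{l - 5}}{3} = \frac{2 \frac{-1 + x}{-5 + l}}{3} = \frac{2 \left(-1 + x\right)}{3 \left(-5 + l\right)}$)
$- 122 \left(-112 + Q{\left(U{\left(W,-3 \right)},-11 \right)}\right) = - 122 \left(-112 + \frac{2 \left(-1 - 11\right)}{3 \left(-5 - -8\right)}\right) = - 122 \left(-112 + \frac{2}{3} \frac{1}{-5 + \left(-3 - 1 + 9 + 3\right)} \left(-12\right)\right) = - 122 \left(-112 + \frac{2}{3} \frac{1}{-5 + 8} \left(-12\right)\right) = - 122 \left(-112 + \frac{2}{3} \cdot \frac{1}{3} \left(-12\right)\right) = - 122 \left(-112 - \frac{8}{3}\right) = \left(-122\right) \left(- \frac{344}{3}\right) = \frac{41968}{3}$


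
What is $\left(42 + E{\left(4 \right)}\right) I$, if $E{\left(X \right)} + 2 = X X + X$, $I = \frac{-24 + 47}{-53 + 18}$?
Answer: $- \frac{276}{7} \approx -39.429$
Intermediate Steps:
$I = - \frac{23}{35}$ ($I = \frac{23}{-35} = 23 \left(- \frac{1}{35}\right) = - \frac{23}{35} \approx -0.65714$)
$E{\left(X \right)} = -2 + X + X^{2}$ ($E{\left(X \right)} = -2 + \left(X X + X\right) = -2 + \left(X^{2} + X\right) = -2 + \left(X + X^{2}\right) = -2 + X + X^{2}$)
$\left(42 + E{\left(4 \right)}\right) I = \left(42 + \left(-2 + 4 + 4^{2}\right)\right) \left(- \frac{23}{35}\right) = \left(42 + \left(-2 + 4 + 16\right)\right) \left(- \frac{23}{35}\right) = \left(42 + 18\right) \left(- \frac{23}{35}\right) = 60 \left(- \frac{23}{35}\right) = - \frac{276}{7}$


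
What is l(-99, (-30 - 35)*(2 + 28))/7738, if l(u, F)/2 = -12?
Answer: -12/3869 ≈ -0.0031016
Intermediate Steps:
l(u, F) = -24 (l(u, F) = 2*(-12) = -24)
l(-99, (-30 - 35)*(2 + 28))/7738 = -24/7738 = -24*1/7738 = -12/3869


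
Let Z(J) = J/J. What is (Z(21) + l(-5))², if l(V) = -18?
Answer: 289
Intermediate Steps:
Z(J) = 1
(Z(21) + l(-5))² = (1 - 18)² = (-17)² = 289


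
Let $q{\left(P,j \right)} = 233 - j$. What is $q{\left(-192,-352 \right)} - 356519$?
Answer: $-355934$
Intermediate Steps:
$q{\left(-192,-352 \right)} - 356519 = \left(233 - -352\right) - 356519 = \left(233 + 352\right) - 356519 = 585 - 356519 = -355934$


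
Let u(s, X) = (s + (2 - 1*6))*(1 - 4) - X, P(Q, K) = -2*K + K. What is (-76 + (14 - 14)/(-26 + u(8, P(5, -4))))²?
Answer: 5776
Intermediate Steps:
P(Q, K) = -K
u(s, X) = 12 - X - 3*s (u(s, X) = (s + (2 - 6))*(-3) - X = (s - 4)*(-3) - X = (-4 + s)*(-3) - X = (12 - 3*s) - X = 12 - X - 3*s)
(-76 + (14 - 14)/(-26 + u(8, P(5, -4))))² = (-76 + (14 - 14)/(-26 + (12 - (-1)*(-4) - 3*8)))² = (-76 + 0/(-26 + (12 - 1*4 - 24)))² = (-76 + 0/(-26 + (12 - 4 - 24)))² = (-76 + 0/(-26 - 16))² = (-76 + 0/(-42))² = (-76 + 0*(-1/42))² = (-76 + 0)² = (-76)² = 5776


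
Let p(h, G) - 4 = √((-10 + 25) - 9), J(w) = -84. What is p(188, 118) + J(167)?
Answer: -80 + √6 ≈ -77.551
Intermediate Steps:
p(h, G) = 4 + √6 (p(h, G) = 4 + √((-10 + 25) - 9) = 4 + √(15 - 9) = 4 + √6)
p(188, 118) + J(167) = (4 + √6) - 84 = -80 + √6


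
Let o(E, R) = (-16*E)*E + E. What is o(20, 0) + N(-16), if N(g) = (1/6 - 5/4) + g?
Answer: -76765/12 ≈ -6397.1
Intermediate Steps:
o(E, R) = E - 16*E² (o(E, R) = -16*E² + E = E - 16*E²)
N(g) = -13/12 + g (N(g) = (1*(⅙) - 5*¼) + g = (⅙ - 5/4) + g = -13/12 + g)
o(20, 0) + N(-16) = 20*(1 - 16*20) + (-13/12 - 16) = 20*(1 - 320) - 205/12 = 20*(-319) - 205/12 = -6380 - 205/12 = -76765/12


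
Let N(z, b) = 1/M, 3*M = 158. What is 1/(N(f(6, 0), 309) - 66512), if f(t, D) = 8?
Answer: -158/10508893 ≈ -1.5035e-5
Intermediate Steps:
M = 158/3 (M = (⅓)*158 = 158/3 ≈ 52.667)
N(z, b) = 3/158 (N(z, b) = 1/(158/3) = 3/158)
1/(N(f(6, 0), 309) - 66512) = 1/(3/158 - 66512) = 1/(-10508893/158) = -158/10508893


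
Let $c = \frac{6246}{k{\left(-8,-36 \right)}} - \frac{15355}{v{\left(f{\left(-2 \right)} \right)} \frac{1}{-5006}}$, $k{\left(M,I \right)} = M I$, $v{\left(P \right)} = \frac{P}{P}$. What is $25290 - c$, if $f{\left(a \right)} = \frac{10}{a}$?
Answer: $- \frac{1229469787}{16} \approx -7.6842 \cdot 10^{7}$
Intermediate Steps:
$v{\left(P \right)} = 1$
$k{\left(M,I \right)} = I M$
$c = \frac{1229874427}{16}$ ($c = \frac{6246}{\left(-36\right) \left(-8\right)} - \frac{15355}{1 \frac{1}{-5006}} = \frac{6246}{288} - \frac{15355}{1 \left(- \frac{1}{5006}\right)} = 6246 \cdot \frac{1}{288} - \frac{15355}{- \frac{1}{5006}} = \frac{347}{16} - -76867130 = \frac{347}{16} + 76867130 = \frac{1229874427}{16} \approx 7.6867 \cdot 10^{7}$)
$25290 - c = 25290 - \frac{1229874427}{16} = - \frac{1229469787}{16}$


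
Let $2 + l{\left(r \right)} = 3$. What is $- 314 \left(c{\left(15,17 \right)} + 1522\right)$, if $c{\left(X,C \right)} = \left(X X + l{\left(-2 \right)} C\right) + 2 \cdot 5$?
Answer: $-557036$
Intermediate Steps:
$l{\left(r \right)} = 1$ ($l{\left(r \right)} = -2 + 3 = 1$)
$c{\left(X,C \right)} = 10 + C + X^{2}$ ($c{\left(X,C \right)} = \left(X X + 1 C\right) + 2 \cdot 5 = \left(X^{2} + C\right) + 10 = \left(C + X^{2}\right) + 10 = 10 + C + X^{2}$)
$- 314 \left(c{\left(15,17 \right)} + 1522\right) = - 314 \left(\left(10 + 17 + 15^{2}\right) + 1522\right) = - 314 \left(\left(10 + 17 + 225\right) + 1522\right) = - 314 \left(252 + 1522\right) = \left(-314\right) 1774 = -557036$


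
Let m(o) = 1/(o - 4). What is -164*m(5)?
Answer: -164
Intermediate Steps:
m(o) = 1/(-4 + o)
-164*m(5) = -164/(-4 + 5) = -164/1 = -164*1 = -164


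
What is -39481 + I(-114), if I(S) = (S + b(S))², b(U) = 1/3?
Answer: -239048/9 ≈ -26561.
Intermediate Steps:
b(U) = ⅓
I(S) = (⅓ + S)² (I(S) = (S + ⅓)² = (⅓ + S)²)
-39481 + I(-114) = -39481 + (1 + 3*(-114))²/9 = -39481 + (1 - 342)²/9 = -39481 + (⅑)*(-341)² = -39481 + (⅑)*116281 = -39481 + 116281/9 = -239048/9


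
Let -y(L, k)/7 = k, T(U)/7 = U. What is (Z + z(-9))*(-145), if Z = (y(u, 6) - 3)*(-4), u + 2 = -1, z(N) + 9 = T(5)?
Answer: -29870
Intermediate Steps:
T(U) = 7*U
z(N) = 26 (z(N) = -9 + 7*5 = -9 + 35 = 26)
u = -3 (u = -2 - 1 = -3)
y(L, k) = -7*k
Z = 180 (Z = (-7*6 - 3)*(-4) = (-42 - 3)*(-4) = -45*(-4) = 180)
(Z + z(-9))*(-145) = (180 + 26)*(-145) = 206*(-145) = -29870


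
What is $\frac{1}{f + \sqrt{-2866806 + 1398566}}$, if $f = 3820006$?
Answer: $\frac{1910003}{7296223654138} - \frac{i \sqrt{91765}}{3648111827069} \approx 2.6178 \cdot 10^{-7} - 8.3037 \cdot 10^{-11} i$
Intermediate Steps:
$\frac{1}{f + \sqrt{-2866806 + 1398566}} = \frac{1}{3820006 + \sqrt{-2866806 + 1398566}} = \frac{1}{3820006 + \sqrt{-1468240}} = \frac{1}{3820006 + 4 i \sqrt{91765}}$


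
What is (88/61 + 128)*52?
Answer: 410592/61 ≈ 6731.0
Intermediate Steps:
(88/61 + 128)*52 = (7896/61)*52 = 410592/61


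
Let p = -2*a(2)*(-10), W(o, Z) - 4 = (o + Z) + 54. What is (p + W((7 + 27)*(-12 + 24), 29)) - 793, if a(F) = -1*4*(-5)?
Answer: 102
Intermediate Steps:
a(F) = 20 (a(F) = -4*(-5) = 20)
W(o, Z) = 58 + Z + o (W(o, Z) = 4 + ((o + Z) + 54) = 4 + ((Z + o) + 54) = 4 + (54 + Z + o) = 58 + Z + o)
p = 400 (p = -2*20*(-10) = -40*(-10) = 400)
(p + W((7 + 27)*(-12 + 24), 29)) - 793 = (400 + (58 + 29 + (7 + 27)*(-12 + 24))) - 793 = (400 + (58 + 29 + 34*12)) - 793 = (400 + (58 + 29 + 408)) - 793 = (400 + 495) - 793 = 895 - 793 = 102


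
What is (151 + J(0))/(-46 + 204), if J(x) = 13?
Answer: 82/79 ≈ 1.0380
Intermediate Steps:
(151 + J(0))/(-46 + 204) = (151 + 13)/(-46 + 204) = 164/158 = 164*(1/158) = 82/79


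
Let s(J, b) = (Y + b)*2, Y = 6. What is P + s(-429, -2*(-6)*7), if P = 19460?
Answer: 19640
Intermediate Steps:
s(J, b) = 12 + 2*b (s(J, b) = (6 + b)*2 = 12 + 2*b)
P + s(-429, -2*(-6)*7) = 19460 + (12 + 2*(-2*(-6)*7)) = 19460 + (12 + 2*(12*7)) = 19460 + (12 + 2*84) = 19460 + (12 + 168) = 19460 + 180 = 19640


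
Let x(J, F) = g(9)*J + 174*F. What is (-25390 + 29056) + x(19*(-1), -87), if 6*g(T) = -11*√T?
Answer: -22735/2 ≈ -11368.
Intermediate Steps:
g(T) = -11*√T/6 (g(T) = (-11*√T)/6 = -11*√T/6)
x(J, F) = 174*F - 11*J/2 (x(J, F) = (-11*√9/6)*J + 174*F = (-11/6*3)*J + 174*F = -11*J/2 + 174*F = 174*F - 11*J/2)
(-25390 + 29056) + x(19*(-1), -87) = (-25390 + 29056) + (174*(-87) - 209*(-1)/2) = 3666 + (-15138 - 11/2*(-19)) = 3666 + (-15138 + 209/2) = 3666 - 30067/2 = -22735/2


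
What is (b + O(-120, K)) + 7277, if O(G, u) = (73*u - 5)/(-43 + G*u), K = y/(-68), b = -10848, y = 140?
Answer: -12390439/3469 ≈ -3571.8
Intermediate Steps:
K = -35/17 (K = 140/(-68) = 140*(-1/68) = -35/17 ≈ -2.0588)
O(G, u) = (-5 + 73*u)/(-43 + G*u)
(b + O(-120, K)) + 7277 = (-10848 + (-5 + 73*(-35/17))/(-43 - 120*(-35/17))) + 7277 = (-10848 + (-5 - 2555/17)/(-43 + 4200/17)) + 7277 = (-10848 - 2640/17/(3469/17)) + 7277 = (-10848 + (17/3469)*(-2640/17)) + 7277 = (-10848 - 2640/3469) + 7277 = -37634352/3469 + 7277 = -12390439/3469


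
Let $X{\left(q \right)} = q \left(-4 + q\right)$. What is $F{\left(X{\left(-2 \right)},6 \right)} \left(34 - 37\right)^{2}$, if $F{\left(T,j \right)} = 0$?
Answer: $0$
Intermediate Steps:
$F{\left(X{\left(-2 \right)},6 \right)} \left(34 - 37\right)^{2} = 0 \left(34 - 37\right)^{2} = 0 \left(-3\right)^{2} = 0 \cdot 9 = 0$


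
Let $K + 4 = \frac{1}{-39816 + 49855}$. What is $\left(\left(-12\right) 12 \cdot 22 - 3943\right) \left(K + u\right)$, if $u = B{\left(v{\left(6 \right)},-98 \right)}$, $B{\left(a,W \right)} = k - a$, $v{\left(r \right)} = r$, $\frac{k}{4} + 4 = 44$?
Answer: $- \frac{10708106461}{10039} \approx -1.0667 \cdot 10^{6}$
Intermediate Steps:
$k = 160$ ($k = -16 + 4 \cdot 44 = -16 + 176 = 160$)
$B{\left(a,W \right)} = 160 - a$
$u = 154$ ($u = 160 - 6 = 154$)
$K = - \frac{40155}{10039}$ ($K = -4 + \frac{1}{-39816 + 49855} = -4 + \frac{1}{10039} = - \frac{40155}{10039} \approx -3.9999$)
$\left(\left(-12\right) 12 \cdot 22 - 3943\right) \left(K + u\right) = \left(\left(-12\right) 12 \cdot 22 - 3943\right) \left(- \frac{40155}{10039} + 154\right) = \left(\left(-144\right) 22 - 3943\right) \frac{1505851}{10039} = \left(-3168 - 3943\right) \frac{1505851}{10039} = \left(-7111\right) \frac{1505851}{10039} = - \frac{10708106461}{10039}$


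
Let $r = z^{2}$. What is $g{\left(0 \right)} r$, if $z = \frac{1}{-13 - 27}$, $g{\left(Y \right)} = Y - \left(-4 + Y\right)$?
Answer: $\frac{1}{400} \approx 0.0025$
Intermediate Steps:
$g{\left(Y \right)} = 4$ ($g{\left(Y \right)} = Y - \left(-4 + Y\right) = 4$)
$z = - \frac{1}{40}$ ($z = \frac{1}{-40} = - \frac{1}{40} \approx -0.025$)
$r = \frac{1}{1600}$ ($r = \left(- \frac{1}{40}\right)^{2} = \frac{1}{1600} \approx 0.000625$)
$g{\left(0 \right)} r = 4 \cdot \frac{1}{1600} = \frac{1}{400}$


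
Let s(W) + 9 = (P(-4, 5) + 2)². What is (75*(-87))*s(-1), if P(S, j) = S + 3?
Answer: 52200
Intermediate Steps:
P(S, j) = 3 + S
s(W) = -8 (s(W) = -9 + ((3 - 4) + 2)² = -9 + (-1 + 2)² = -9 + 1² = -9 + 1 = -8)
(75*(-87))*s(-1) = (75*(-87))*(-8) = -6525*(-8) = 52200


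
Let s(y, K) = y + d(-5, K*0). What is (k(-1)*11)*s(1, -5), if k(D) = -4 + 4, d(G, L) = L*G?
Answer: 0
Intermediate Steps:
d(G, L) = G*L
k(D) = 0
s(y, K) = y (s(y, K) = y - 5*K*0 = y - 5*0 = y + 0 = y)
(k(-1)*11)*s(1, -5) = (0*11)*1 = 0*1 = 0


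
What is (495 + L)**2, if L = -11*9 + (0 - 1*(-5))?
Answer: 160801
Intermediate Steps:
L = -94 (L = -99 + (0 + 5) = -99 + 5 = -94)
(495 + L)**2 = (495 - 94)**2 = 401**2 = 160801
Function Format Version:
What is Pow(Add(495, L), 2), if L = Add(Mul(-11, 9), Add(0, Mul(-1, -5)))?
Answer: 160801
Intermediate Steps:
L = -94 (L = Add(-99, Add(0, 5)) = Add(-99, 5) = -94)
Pow(Add(495, L), 2) = Pow(Add(495, -94), 2) = Pow(401, 2) = 160801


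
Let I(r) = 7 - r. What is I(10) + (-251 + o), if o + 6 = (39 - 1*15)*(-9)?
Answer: -476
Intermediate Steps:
o = -222 (o = -6 + (39 - 1*15)*(-9) = -6 + (39 - 15)*(-9) = -6 + 24*(-9) = -6 - 216 = -222)
I(10) + (-251 + o) = (7 - 1*10) + (-251 - 222) = (7 - 10) - 473 = -3 - 473 = -476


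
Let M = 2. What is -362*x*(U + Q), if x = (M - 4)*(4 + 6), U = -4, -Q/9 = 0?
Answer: -28960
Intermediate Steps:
Q = 0 (Q = -9*0 = 0)
x = -20 (x = (2 - 4)*(4 + 6) = -2*10 = -20)
-362*x*(U + Q) = -(-7240)*(-4 + 0) = -(-7240)*(-4) = -362*80 = -28960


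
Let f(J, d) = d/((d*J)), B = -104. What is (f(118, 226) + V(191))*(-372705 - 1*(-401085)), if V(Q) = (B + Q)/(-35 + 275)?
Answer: 2484669/236 ≈ 10528.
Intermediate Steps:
V(Q) = -13/30 + Q/240 (V(Q) = (-104 + Q)/(-35 + 275) = (-104 + Q)/240 = (-104 + Q)*(1/240) = -13/30 + Q/240)
f(J, d) = 1/J (f(J, d) = d/((J*d)) = d*(1/(J*d)) = 1/J)
(f(118, 226) + V(191))*(-372705 - 1*(-401085)) = (1/118 + (-13/30 + (1/240)*191))*(-372705 - 1*(-401085)) = (1/118 + (-13/30 + 191/240))*(-372705 + 401085) = (1/118 + 29/80)*28380 = (1751/4720)*28380 = 2484669/236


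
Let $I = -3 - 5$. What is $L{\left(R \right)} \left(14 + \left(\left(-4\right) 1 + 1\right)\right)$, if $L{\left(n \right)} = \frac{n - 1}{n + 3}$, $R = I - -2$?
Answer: $\frac{77}{3} \approx 25.667$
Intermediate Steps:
$I = -8$
$R = -6$ ($R = -8 - -2 = -8 + 2 = -6$)
$L{\left(n \right)} = \frac{-1 + n}{3 + n}$
$L{\left(R \right)} \left(14 + \left(\left(-4\right) 1 + 1\right)\right) = \frac{-1 - 6}{3 - 6} \left(14 + \left(\left(-4\right) 1 + 1\right)\right) = \frac{1}{-3} \left(-7\right) \left(14 + \left(-4 + 1\right)\right) = \left(- \frac{1}{3}\right) \left(-7\right) \left(14 - 3\right) = \frac{7}{3} \cdot 11 = \frac{77}{3}$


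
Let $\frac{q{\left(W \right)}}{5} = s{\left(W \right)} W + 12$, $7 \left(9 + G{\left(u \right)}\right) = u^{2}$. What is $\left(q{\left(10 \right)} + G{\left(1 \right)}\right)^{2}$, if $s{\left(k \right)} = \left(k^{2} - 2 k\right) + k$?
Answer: $\frac{1014932164}{49} \approx 2.0713 \cdot 10^{7}$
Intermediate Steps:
$G{\left(u \right)} = -9 + \frac{u^{2}}{7}$
$s{\left(k \right)} = k^{2} - k$
$q{\left(W \right)} = 60 + 5 W^{2} \left(-1 + W\right)$ ($q{\left(W \right)} = 5 \left(W \left(-1 + W\right) W + 12\right) = 5 \left(W^{2} \left(-1 + W\right) + 12\right) = 5 \left(12 + W^{2} \left(-1 + W\right)\right) = 60 + 5 W^{2} \left(-1 + W\right)$)
$\left(q{\left(10 \right)} + G{\left(1 \right)}\right)^{2} = \left(\left(60 + 5 \cdot 10^{2} \left(-1 + 10\right)\right) - \left(9 - \frac{1^{2}}{7}\right)\right)^{2} = \left(\left(60 + 5 \cdot 100 \cdot 9\right) + \left(-9 + \frac{1}{7} \cdot 1\right)\right)^{2} = \left(\left(60 + 4500\right) + \left(-9 + \frac{1}{7}\right)\right)^{2} = \left(4560 - \frac{62}{7}\right)^{2} = \left(\frac{31858}{7}\right)^{2} = \frac{1014932164}{49}$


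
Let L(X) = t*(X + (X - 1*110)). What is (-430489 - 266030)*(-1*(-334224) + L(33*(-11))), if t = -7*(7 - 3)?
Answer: -249097483008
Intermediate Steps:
t = -28 (t = -7*4 = -28)
L(X) = 3080 - 56*X (L(X) = -28*(X + (X - 1*110)) = -28*(X + (X - 110)) = -28*(X + (-110 + X)) = -28*(-110 + 2*X) = 3080 - 56*X)
(-430489 - 266030)*(-1*(-334224) + L(33*(-11))) = (-430489 - 266030)*(-1*(-334224) + (3080 - 1848*(-11))) = -696519*(334224 + (3080 - 56*(-363))) = -696519*(334224 + (3080 + 20328)) = -696519*(334224 + 23408) = -696519*357632 = -249097483008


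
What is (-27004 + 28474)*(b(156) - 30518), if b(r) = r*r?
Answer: -9087540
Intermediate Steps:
b(r) = r²
(-27004 + 28474)*(b(156) - 30518) = (-27004 + 28474)*(156² - 30518) = 1470*(24336 - 30518) = 1470*(-6182) = -9087540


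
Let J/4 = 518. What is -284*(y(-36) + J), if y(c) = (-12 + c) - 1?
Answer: -574532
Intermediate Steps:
J = 2072 (J = 4*518 = 2072)
y(c) = -13 + c
-284*(y(-36) + J) = -284*((-13 - 36) + 2072) = -284*(-49 + 2072) = -284*2023 = -574532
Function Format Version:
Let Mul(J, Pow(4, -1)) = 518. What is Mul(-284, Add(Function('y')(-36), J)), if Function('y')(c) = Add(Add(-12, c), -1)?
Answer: -574532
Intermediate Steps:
J = 2072 (J = Mul(4, 518) = 2072)
Function('y')(c) = Add(-13, c)
Mul(-284, Add(Function('y')(-36), J)) = Mul(-284, Add(Add(-13, -36), 2072)) = Mul(-284, Add(-49, 2072)) = Mul(-284, 2023) = -574532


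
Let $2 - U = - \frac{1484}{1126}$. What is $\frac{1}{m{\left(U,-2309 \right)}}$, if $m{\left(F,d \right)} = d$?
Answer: $- \frac{1}{2309} \approx -0.00043309$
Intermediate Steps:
$U = \frac{1868}{563}$ ($U = 2 - - \frac{1484}{1126} = 2 - \left(-1484\right) \frac{1}{1126} = 2 - - \frac{742}{563} = 2 + \frac{742}{563} = \frac{1868}{563} \approx 3.3179$)
$\frac{1}{m{\left(U,-2309 \right)}} = \frac{1}{-2309} = - \frac{1}{2309}$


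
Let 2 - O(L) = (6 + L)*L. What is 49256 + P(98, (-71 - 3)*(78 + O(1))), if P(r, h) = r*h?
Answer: -480140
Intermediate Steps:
O(L) = 2 - L*(6 + L) (O(L) = 2 - (6 + L)*L = 2 - L*(6 + L))
P(r, h) = h*r
49256 + P(98, (-71 - 3)*(78 + O(1))) = 49256 + ((-71 - 3)*(78 + (2 - 1*1² - 6*1)))*98 = 49256 - 74*(78 + (2 - 1*1 - 6))*98 = 49256 - 74*(78 + (2 - 1 - 6))*98 = 49256 - 74*(78 - 5)*98 = 49256 - 74*73*98 = 49256 - 5402*98 = 49256 - 529396 = -480140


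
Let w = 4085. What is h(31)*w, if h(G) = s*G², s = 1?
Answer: 3925685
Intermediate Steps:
h(G) = G² (h(G) = 1*G² = G²)
h(31)*w = 31²*4085 = 961*4085 = 3925685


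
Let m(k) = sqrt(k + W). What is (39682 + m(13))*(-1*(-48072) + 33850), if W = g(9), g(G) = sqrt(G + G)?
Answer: 3250828804 + 81922*sqrt(13 + 3*sqrt(2)) ≈ 3.2512e+9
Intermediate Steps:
g(G) = sqrt(2)*sqrt(G) (g(G) = sqrt(2*G) = sqrt(2)*sqrt(G))
W = 3*sqrt(2) (W = sqrt(2)*sqrt(9) = sqrt(2)*3 = 3*sqrt(2) ≈ 4.2426)
m(k) = sqrt(k + 3*sqrt(2))
(39682 + m(13))*(-1*(-48072) + 33850) = (39682 + sqrt(13 + 3*sqrt(2)))*(-1*(-48072) + 33850) = (39682 + sqrt(13 + 3*sqrt(2)))*(48072 + 33850) = (39682 + sqrt(13 + 3*sqrt(2)))*81922 = 3250828804 + 81922*sqrt(13 + 3*sqrt(2))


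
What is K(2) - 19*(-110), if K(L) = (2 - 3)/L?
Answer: 4179/2 ≈ 2089.5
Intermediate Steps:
K(L) = -1/L
K(2) - 19*(-110) = -1/2 - 19*(-110) = -1*½ + 2090 = -½ + 2090 = 4179/2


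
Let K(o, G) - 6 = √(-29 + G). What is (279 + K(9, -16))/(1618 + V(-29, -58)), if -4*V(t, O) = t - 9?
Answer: 38/217 + 2*I*√5/1085 ≈ 0.17512 + 0.0041218*I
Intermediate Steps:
K(o, G) = 6 + √(-29 + G)
V(t, O) = 9/4 - t/4 (V(t, O) = -(t - 9)/4 = -(-9 + t)/4 = 9/4 - t/4)
(279 + K(9, -16))/(1618 + V(-29, -58)) = (279 + (6 + √(-29 - 16)))/(1618 + (9/4 - ¼*(-29))) = (279 + (6 + √(-45)))/(1618 + (9/4 + 29/4)) = (279 + (6 + 3*I*√5))/(1618 + 19/2) = (285 + 3*I*√5)/(3255/2) = (285 + 3*I*√5)*(2/3255) = 38/217 + 2*I*√5/1085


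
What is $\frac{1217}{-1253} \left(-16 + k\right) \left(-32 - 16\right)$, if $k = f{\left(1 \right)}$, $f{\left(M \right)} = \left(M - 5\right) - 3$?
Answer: $- \frac{1343568}{1253} \approx -1072.3$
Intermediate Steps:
$f{\left(M \right)} = -8 + M$ ($f{\left(M \right)} = \left(-5 + M\right) - 3 = -8 + M$)
$k = -7$ ($k = -8 + 1 = -7$)
$\frac{1217}{-1253} \left(-16 + k\right) \left(-32 - 16\right) = \frac{1217}{-1253} \left(-16 - 7\right) \left(-32 - 16\right) = 1217 \left(- \frac{1}{1253}\right) \left(\left(-23\right) \left(-48\right)\right) = \left(- \frac{1217}{1253}\right) 1104 = - \frac{1343568}{1253}$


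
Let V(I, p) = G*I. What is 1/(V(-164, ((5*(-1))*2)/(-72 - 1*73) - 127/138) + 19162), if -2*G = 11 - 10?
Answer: 1/19244 ≈ 5.1964e-5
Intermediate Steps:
G = -1/2 (G = -(11 - 10)/2 = -1/2*1 = -1/2 ≈ -0.50000)
V(I, p) = -I/2
1/(V(-164, ((5*(-1))*2)/(-72 - 1*73) - 127/138) + 19162) = 1/(-1/2*(-164) + 19162) = 1/(82 + 19162) = 1/19244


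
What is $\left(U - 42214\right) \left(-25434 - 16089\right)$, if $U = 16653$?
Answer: $1061369403$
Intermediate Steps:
$\left(U - 42214\right) \left(-25434 - 16089\right) = \left(16653 - 42214\right) \left(-25434 - 16089\right) = \left(-25561\right) \left(-41523\right) = 1061369403$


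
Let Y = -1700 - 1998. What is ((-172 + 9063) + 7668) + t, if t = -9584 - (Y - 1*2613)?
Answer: 13286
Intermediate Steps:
Y = -3698
t = -3273 (t = -9584 - (-3698 - 1*2613) = -9584 - (-3698 - 2613) = -9584 - 1*(-6311) = -9584 + 6311 = -3273)
((-172 + 9063) + 7668) + t = ((-172 + 9063) + 7668) - 3273 = (8891 + 7668) - 3273 = 16559 - 3273 = 13286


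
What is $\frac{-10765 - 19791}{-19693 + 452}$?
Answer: $\frac{30556}{19241} \approx 1.5881$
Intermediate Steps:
$\frac{-10765 - 19791}{-19693 + 452} = - \frac{30556}{-19241} = \left(-30556\right) \left(- \frac{1}{19241}\right) = \frac{30556}{19241}$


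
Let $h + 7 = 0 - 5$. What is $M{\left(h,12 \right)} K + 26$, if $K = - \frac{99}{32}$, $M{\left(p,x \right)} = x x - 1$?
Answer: $- \frac{13325}{32} \approx -416.41$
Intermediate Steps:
$h = -12$ ($h = -7 + \left(0 - 5\right) = -7 - 5 = -12$)
$M{\left(p,x \right)} = -1 + x^{2}$ ($M{\left(p,x \right)} = x^{2} - 1 = -1 + x^{2}$)
$K = - \frac{99}{32}$ ($K = \left(-99\right) \frac{1}{32} = - \frac{99}{32} \approx -3.0938$)
$M{\left(h,12 \right)} K + 26 = \left(-1 + 12^{2}\right) \left(- \frac{99}{32}\right) + 26 = \left(-1 + 144\right) \left(- \frac{99}{32}\right) + 26 = 143 \left(- \frac{99}{32}\right) + 26 = - \frac{14157}{32} + 26 = - \frac{13325}{32}$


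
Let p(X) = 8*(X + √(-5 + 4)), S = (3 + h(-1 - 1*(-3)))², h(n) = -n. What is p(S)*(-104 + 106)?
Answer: 16 + 16*I ≈ 16.0 + 16.0*I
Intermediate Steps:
S = 1 (S = (3 - (-1 - 1*(-3)))² = (3 - (-1 + 3))² = (3 - 1*2)² = (3 - 2)² = 1² = 1)
p(X) = 8*I + 8*X (p(X) = 8*(X + √(-1)) = 8*(X + I) = 8*(I + X) = 8*I + 8*X)
p(S)*(-104 + 106) = (8*I + 8*1)*(-104 + 106) = (8*I + 8)*2 = (8 + 8*I)*2 = 16 + 16*I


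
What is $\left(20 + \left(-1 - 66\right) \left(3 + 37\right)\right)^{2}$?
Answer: $7075600$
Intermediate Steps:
$\left(20 + \left(-1 - 66\right) \left(3 + 37\right)\right)^{2} = \left(20 - 2680\right)^{2} = \left(-2660\right)^{2} = 7075600$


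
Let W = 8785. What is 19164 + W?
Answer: 27949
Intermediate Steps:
19164 + W = 19164 + 8785 = 27949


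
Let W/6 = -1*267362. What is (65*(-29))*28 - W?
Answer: 1551392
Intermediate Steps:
W = -1604172 (W = 6*(-1*267362) = 6*(-267362) = -1604172)
(65*(-29))*28 - W = (65*(-29))*28 - 1*(-1604172) = -1885*28 + 1604172 = -52780 + 1604172 = 1551392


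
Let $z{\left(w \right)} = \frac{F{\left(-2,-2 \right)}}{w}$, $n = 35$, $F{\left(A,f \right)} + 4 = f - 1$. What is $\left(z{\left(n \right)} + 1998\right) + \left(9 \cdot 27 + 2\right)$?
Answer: $\frac{11214}{5} \approx 2242.8$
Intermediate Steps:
$F{\left(A,f \right)} = -5 + f$ ($F{\left(A,f \right)} = -4 + \left(f - 1\right) = -4 + \left(-1 + f\right) = -5 + f$)
$z{\left(w \right)} = - \frac{7}{w}$ ($z{\left(w \right)} = \frac{-5 - 2}{w} = - \frac{7}{w}$)
$\left(z{\left(n \right)} + 1998\right) + \left(9 \cdot 27 + 2\right) = \left(- \frac{7}{35} + 1998\right) + \left(9 \cdot 27 + 2\right) = \left(\left(-7\right) \frac{1}{35} + 1998\right) + \left(243 + 2\right) = \left(- \frac{1}{5} + 1998\right) + 245 = \frac{9989}{5} + 245 = \frac{11214}{5}$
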